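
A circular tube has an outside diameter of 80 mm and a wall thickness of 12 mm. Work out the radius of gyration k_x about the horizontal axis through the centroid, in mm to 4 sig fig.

k_x ≈ 24.41 mm

Break the section into simple shapes (no overlaps), measuring from the bottom-left corner of the bounding box.
Outer circle: ⌀80, A = 5026.55 mm², y = 40 mm, Ī = 2 010 619 mm⁴.
Bore (subtracted): ⌀56, A = 2463.01 mm², y = 40 mm, Ī = 482 750 mm⁴.
By symmetry the centroid is at mid-height, ȳ = 40 mm.
All pieces are centred on the horizontal axis through the centroid, so I = ΣĪ (holes subtracted) = 1 527 870 mm⁴.
Radius of gyration: k = √(I/A) = √(1 527 870 / 2563.54) = 24.4131 mm.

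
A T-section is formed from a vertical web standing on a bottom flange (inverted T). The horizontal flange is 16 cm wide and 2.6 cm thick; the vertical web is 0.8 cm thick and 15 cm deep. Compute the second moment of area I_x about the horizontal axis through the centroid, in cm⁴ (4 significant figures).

I_x ≈ 969.7 cm⁴

Treat the section as a set of non-overlapping primitives; coordinates are from the bounding-box lower-left.
Flange: 16 × 2.6, A = 41.6 cm², y = 1.3 cm, Ī = 23.4347 cm⁴.
Web: 0.8 × 15, A = 12 cm², y = 10.1 cm, Ī = 225 cm⁴.
Centroid: ȳ = ΣA·y / ΣA = 3.27015 cm.
Transfer each piece to the horizontal axis through the centroid using Ī + A·d² with d = y − 3.27015:
  flange: d = -1.97015 cm → contributes +184.905 cm⁴
  web: d = 6.82985 cm → contributes +784.762 cm⁴
Total I = 969.667 cm⁴.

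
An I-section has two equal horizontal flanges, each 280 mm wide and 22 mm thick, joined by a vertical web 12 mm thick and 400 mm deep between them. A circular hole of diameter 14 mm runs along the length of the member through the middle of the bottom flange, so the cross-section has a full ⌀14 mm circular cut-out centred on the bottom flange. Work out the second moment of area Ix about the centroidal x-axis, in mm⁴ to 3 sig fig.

Ix ≈ 6.06 × 10⁸ mm⁴

Decompose the section into non-overlapping parts with the origin at the bottom-left of its bounding rectangle.
Bottom flange: 280 × 22, A = 6 160 mm², y = 11 mm, Ī = 248 453 mm⁴.
Web: 12 × 400, A = 4 800 mm², y = 222 mm, Ī = 64 000 000 mm⁴.
Top flange: 280 × 22, A = 6 160 mm², y = 433 mm, Ī = 248 453 mm⁴.
Hole (subtracted): ⌀14, A = 153.94 mm², y = 11 mm, Ī = 1885.7 mm⁴.
Centroid: ȳ = ΣA·y / ΣA = 223.91 mm.
Transfer each piece to the centroidal x-axis using Ī + A·d² with d = y − 223.91:
  bottom flange: d = -212.91 mm → contributes +279 497 080 mm⁴
  web: d = -1.9145 mm → contributes +64 017 593 mm⁴
  top flange: d = 209.09 mm → contributes +269 543 702 mm⁴
  hole: d = -212.91 mm → contributes −6 980 293 mm⁴
Total I = 606 078 082 mm⁴.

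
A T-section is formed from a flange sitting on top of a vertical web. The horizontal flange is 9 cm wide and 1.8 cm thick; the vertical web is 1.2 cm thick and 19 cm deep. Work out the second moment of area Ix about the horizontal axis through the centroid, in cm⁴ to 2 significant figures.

Ix ≈ 1700 cm⁴

Treat the section as a set of non-overlapping primitives; coordinates are from the bounding-box lower-left.
Flange: 9 × 1.8, A = 16.2 cm², y = 19.9 cm, Ī = 4.374 cm⁴.
Web: 1.2 × 19, A = 22.8 cm², y = 9.5 cm, Ī = 685.9 cm⁴.
Centroid: ȳ = ΣA·y / ΣA = 13.82 cm.
Transfer each piece to the horizontal axis through the centroid using Ī + A·d² with d = y − 13.82:
  flange: d = 6.08 cm → contributes +603.2 cm⁴
  web: d = -4.32 cm → contributes +1 111 cm⁴
Total I = 1 715 cm⁴.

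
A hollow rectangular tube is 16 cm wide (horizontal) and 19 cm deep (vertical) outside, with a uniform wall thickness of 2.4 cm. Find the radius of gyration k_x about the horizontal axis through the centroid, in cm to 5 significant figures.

Decompose the section into non-overlapping parts with the origin at the bottom-left of its bounding rectangle.
Outer rectangle: 16 × 19, A = 304 cm², y = 9.5 cm, Ī = 9145.333 cm⁴.
Inner void (subtracted): 11.2 × 14.2, A = 159.04 cm², y = 9.5 cm, Ī = 2672.402 cm⁴.
By symmetry the centroid is at mid-height, ȳ = 9.5 cm.
All pieces are centred on the horizontal axis through the centroid, so I = ΣĪ (holes subtracted) = 6472.931 cm⁴.
Radius of gyration: k = √(I/A) = √(6472.931 / 144.96) = 6.682307 cm.

k_x ≈ 6.6823 cm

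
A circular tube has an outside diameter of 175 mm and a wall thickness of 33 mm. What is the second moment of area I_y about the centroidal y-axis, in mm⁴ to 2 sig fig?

Treat the section as a set of non-overlapping primitives; coordinates are from the bounding-box lower-left.
Outer circle: ⌀175, A = 24 053 mm², x = 87.5 mm, Ī = 46 038 598 mm⁴.
Bore (subtracted): ⌀109, A = 9 331 mm², x = 87.5 mm, Ī = 6 929 085 mm⁴.
By symmetry the centroid is at mid-width, x̄ = 87.5 mm.
All pieces are centred on the centroidal y-axis, so I = ΣĪ (holes subtracted) = 39 109 513 mm⁴.

I_y ≈ 3.9 × 10⁷ mm⁴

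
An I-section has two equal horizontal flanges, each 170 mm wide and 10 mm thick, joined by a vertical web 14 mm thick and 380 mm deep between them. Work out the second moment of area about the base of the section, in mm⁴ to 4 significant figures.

Decompose the section into non-overlapping parts with the origin at the bottom-left of its bounding rectangle.
Bottom flange: 170 × 10, A = 1 700 mm², y = 5 mm, Ī = 14166.7 mm⁴.
Web: 14 × 380, A = 5 320 mm², y = 200 mm, Ī = 64 017 333 mm⁴.
Top flange: 170 × 10, A = 1 700 mm², y = 395 mm, Ī = 14166.7 mm⁴.
Transfer each piece to the base of the section using Ī + A·d² with d = y − 0:
  bottom flange: d = 5 mm → contributes +56666.7 mm⁴
  web: d = 200 mm → contributes +276 817 333 mm⁴
  top flange: d = 395 mm → contributes +265 256 667 mm⁴
Total I = 542 130 667 mm⁴.

I_base ≈ 5.421 × 10⁸ mm⁴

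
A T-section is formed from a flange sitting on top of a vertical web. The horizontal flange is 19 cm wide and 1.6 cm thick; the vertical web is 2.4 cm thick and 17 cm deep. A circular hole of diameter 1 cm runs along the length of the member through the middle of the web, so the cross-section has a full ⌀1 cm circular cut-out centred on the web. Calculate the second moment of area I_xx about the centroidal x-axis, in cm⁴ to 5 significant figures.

Decompose the section into non-overlapping parts with the origin at the bottom-left of its bounding rectangle.
Flange: 19 × 1.6, A = 30.4 cm², y = 17.8 cm, Ī = 6.485333 cm⁴.
Web: 2.4 × 17, A = 40.8 cm², y = 8.5 cm, Ī = 982.6 cm⁴.
Hole (subtracted): ⌀1, A = 0.7853982 cm², y = 8.5 cm, Ī = 0.04908739 cm⁴.
Centroid: ȳ = ΣA·y / ΣA = 12.51508 cm.
Transfer each piece to the centroidal x-axis using Ī + A·d² with d = y − 12.51508:
  flange: d = 5.284924 cm → contributes +855.5701 cm⁴
  web: d = -4.015076 cm → contributes +1640.33 cm⁴
  hole: d = -4.015076 cm → contributes −12.71036 cm⁴
Total I = 2483.19 cm⁴.

I_xx ≈ 2483.2 cm⁴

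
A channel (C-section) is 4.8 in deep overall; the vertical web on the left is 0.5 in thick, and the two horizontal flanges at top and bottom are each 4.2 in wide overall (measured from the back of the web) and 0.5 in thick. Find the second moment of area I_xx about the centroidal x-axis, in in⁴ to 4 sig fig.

Decompose the section into non-overlapping parts with the origin at the bottom-left of its bounding rectangle.
Web: 0.5 × 4.8, A = 2.4 in², y = 2.4 in, Ī = 4.608 in⁴.
Top flange (beyond web): 3.7 × 0.5, A = 1.85 in², y = 4.55 in, Ī = 0.0385417 in⁴.
Bottom flange (beyond web): 3.7 × 0.5, A = 1.85 in², y = 0.25 in, Ī = 0.0385417 in⁴.
By symmetry the centroid is at mid-height, ȳ = 2.4 in.
Transfer each piece to the centroidal x-axis using Ī + A·d² with d = y − 2.4:
  web: d = 0 in → contributes +4.608 in⁴
  top flange (beyond web): d = 2.15 in → contributes +8.59017 in⁴
  bottom flange (beyond web): d = -2.15 in → contributes +8.59017 in⁴
Total I = 21.7883 in⁴.

I_xx ≈ 21.79 in⁴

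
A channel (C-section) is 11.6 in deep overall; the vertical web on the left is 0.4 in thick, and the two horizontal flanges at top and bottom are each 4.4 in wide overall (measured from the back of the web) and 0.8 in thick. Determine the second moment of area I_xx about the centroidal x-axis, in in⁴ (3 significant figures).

I_xx ≈ 239 in⁴

Treat the section as a set of non-overlapping primitives; coordinates are from the bounding-box lower-left.
Web: 0.4 × 11.6, A = 4.64 in², y = 5.8 in, Ī = 52.03 in⁴.
Top flange (beyond web): 4 × 0.8, A = 3.2 in², y = 11.2 in, Ī = 0.17067 in⁴.
Bottom flange (beyond web): 4 × 0.8, A = 3.2 in², y = 0.4 in, Ī = 0.17067 in⁴.
By symmetry the centroid is at mid-height, ȳ = 5.8 in.
Transfer each piece to the centroidal x-axis using Ī + A·d² with d = y − 5.8:
  web: d = 0 in → contributes +52.03 in⁴
  top flange (beyond web): d = 5.4 in → contributes +93.483 in⁴
  bottom flange (beyond web): d = -5.4 in → contributes +93.483 in⁴
Total I = 239 in⁴.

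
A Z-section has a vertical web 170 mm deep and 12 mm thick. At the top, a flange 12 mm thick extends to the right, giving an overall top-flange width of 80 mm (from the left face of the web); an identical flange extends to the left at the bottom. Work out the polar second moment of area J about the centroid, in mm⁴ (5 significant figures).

Break the section into simple shapes (no overlaps), measuring from the bottom-left corner of the bounding box.
Web: 12 × 170, A = 2 040 mm², y = 85 mm, Ī = 4 913 000 mm⁴.
Top flange (beyond web): 68 × 12, A = 816 mm², y = 164 mm, Ī = 9 792 mm⁴.
Bottom flange (beyond web): 68 × 12, A = 816 mm², y = 6 mm, Ī = 9 792 mm⁴.
Centroid: ȳ = ΣA·y / ΣA = 85 mm.
Transfer each piece to the centroidal x-axis using Ī + A·d² with d = y − 85:
  web: d = 0 mm → contributes +4 913 000 mm⁴
  top flange (beyond web): d = 79 mm → contributes +5 102 448 mm⁴
  bottom flange (beyond web): d = -79 mm → contributes +5 102 448 mm⁴
Total I = 15 117 896 mm⁴.
For the y-axis: x̄ = 74 mm.
Repeating about the centroidal y-axis gives I_y = 3 264 544 mm⁴.
Polar second moment: J = I_x + I_y = 18 382 440 mm⁴.

J ≈ 1.8382 × 10⁷ mm⁴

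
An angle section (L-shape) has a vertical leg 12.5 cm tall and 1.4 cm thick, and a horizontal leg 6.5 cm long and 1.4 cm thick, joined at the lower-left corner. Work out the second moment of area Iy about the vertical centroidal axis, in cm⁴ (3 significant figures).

Iy ≈ 71.9 cm⁴

Break the section into simple shapes (no overlaps), measuring from the bottom-left corner of the bounding box.
Vertical leg: 1.4 × 12.5, A = 17.5 cm², x = 0.7 cm, Ī = 2.8583 cm⁴.
Horizontal leg (remainder): 5.1 × 1.4, A = 7.14 cm², x = 3.95 cm, Ī = 15.476 cm⁴.
Centroid: x̄ = ΣA·x / ΣA = 1.6418 cm.
Transfer each piece to the vertical centroidal axis using Ī + A·d² with d = x − 1.6418:
  vertical leg: d = -0.94176 cm → contributes +18.379 cm⁴
  horizontal leg (remainder): d = 2.3082 cm → contributes +53.518 cm⁴
Total I = 71.897 cm⁴.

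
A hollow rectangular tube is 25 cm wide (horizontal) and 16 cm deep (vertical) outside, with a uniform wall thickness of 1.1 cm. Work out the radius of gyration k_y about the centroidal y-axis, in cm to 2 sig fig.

Decompose the section into non-overlapping parts with the origin at the bottom-left of its bounding rectangle.
Outer rectangle: 25 × 16, A = 400 cm², x = 12.5 cm, Ī = 20 833 cm⁴.
Inner void (subtracted): 22.8 × 13.8, A = 314.6 cm², x = 12.5 cm, Ī = 13 630 cm⁴.
By symmetry the centroid is at mid-width, x̄ = 12.5 cm.
All pieces are centred on the centroidal y-axis, so I = ΣĪ (holes subtracted) = 7 203 cm⁴.
Radius of gyration: k = √(I/A) = √(7 203 / 85.36) = 9.186 cm.

k_y ≈ 9.2 cm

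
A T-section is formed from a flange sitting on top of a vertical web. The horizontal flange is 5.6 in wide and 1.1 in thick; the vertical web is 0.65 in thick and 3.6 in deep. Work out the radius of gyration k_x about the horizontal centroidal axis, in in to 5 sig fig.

Decompose the section into non-overlapping parts with the origin at the bottom-left of its bounding rectangle.
Flange: 5.6 × 1.1, A = 6.16 in², y = 4.15 in, Ī = 0.6211333 in⁴.
Web: 0.65 × 3.6, A = 2.34 in², y = 1.8 in, Ī = 2.5272 in⁴.
Centroid: ȳ = ΣA·y / ΣA = 3.503059 in.
Transfer each piece to the horizontal centroidal axis using Ī + A·d² with d = y − 3.503059:
  flange: d = 0.6469412 in → contributes +3.199296 in⁴
  web: d = -1.703059 in → contributes +9.314158 in⁴
Total I = 12.51345 in⁴.
Radius of gyration: k = √(I/A) = √(12.51345 / 8.5) = 1.213331 in.

k_x ≈ 1.2133 in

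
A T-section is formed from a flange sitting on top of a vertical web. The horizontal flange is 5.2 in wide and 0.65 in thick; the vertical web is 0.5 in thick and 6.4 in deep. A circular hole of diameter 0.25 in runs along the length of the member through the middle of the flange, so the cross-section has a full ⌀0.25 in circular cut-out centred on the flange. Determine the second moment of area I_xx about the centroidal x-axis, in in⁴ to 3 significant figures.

Break the section into simple shapes (no overlaps), measuring from the bottom-left corner of the bounding box.
Flange: 5.2 × 0.65, A = 3.38 in², y = 6.725 in, Ī = 0.119 in⁴.
Web: 0.5 × 6.4, A = 3.2 in², y = 3.2 in, Ī = 10.923 in⁴.
Hole (subtracted): ⌀0.25, A = 0.049087 in², y = 6.725 in, Ī = 0.00019175 in⁴.
Centroid: ȳ = ΣA·y / ΣA = 4.9978 in.
Transfer each piece to the centroidal x-axis using Ī + A·d² with d = y − 4.9978:
  flange: d = 1.7272 in → contributes +10.202 in⁴
  web: d = -1.7978 in → contributes +21.266 in⁴
  hole: d = 1.7272 in → contributes −0.14663 in⁴
Total I = 31.321 in⁴.

I_xx ≈ 31.3 in⁴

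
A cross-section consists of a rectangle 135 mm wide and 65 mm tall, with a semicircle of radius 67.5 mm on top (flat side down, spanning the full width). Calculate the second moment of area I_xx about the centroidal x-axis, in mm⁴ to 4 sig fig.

I_xx ≈ 2.011 × 10⁷ mm⁴

Treat the section as a set of non-overlapping primitives; coordinates are from the bounding-box lower-left.
Rectangular body: 135 × 65, A = 8 775 mm², y = 32.5 mm, Ī = 3 089 531 mm⁴.
Semicircular cap: semicircle r = 67.5, A = 7156.94 mm², y = 93.6479 mm, Ī = 2 278 490 mm⁴.
Centroid: ȳ = ΣA·y / ΣA = 59.9688 mm.
Transfer each piece to the centroidal x-axis using Ī + A·d² with d = y − 59.9688:
  rectangular body: d = -27.4688 mm → contributes +9 710 592 mm⁴
  semicircular cap: d = 33.6791 mm → contributes +10 396 457 mm⁴
Total I = 20 107 048 mm⁴.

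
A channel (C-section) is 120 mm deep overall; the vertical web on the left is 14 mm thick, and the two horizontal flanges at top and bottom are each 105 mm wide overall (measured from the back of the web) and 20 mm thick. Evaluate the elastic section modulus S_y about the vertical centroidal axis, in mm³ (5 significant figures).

Split into non-overlapping primitives; take the origin at the lower-left of the bounding box.
Web: 14 × 120, A = 1 680 mm², x = 7 mm, Ī = 27 440 mm⁴.
Top flange (beyond web): 91 × 20, A = 1 820 mm², x = 59.5 mm, Ī = 1 255 952 mm⁴.
Bottom flange (beyond web): 91 × 20, A = 1 820 mm², x = 59.5 mm, Ī = 1 255 952 mm⁴.
Centroid: x̄ = ΣA·x / ΣA = 42.92105 mm.
Transfer each piece to the vertical centroidal axis using Ī + A·d² with d = x − 42.92105:
  web: d = -35.92105 mm → contributes +2 195 181 mm⁴
  top flange (beyond web): d = 16.57895 mm → contributes +1 756 200 mm⁴
  bottom flange (beyond web): d = 16.57895 mm → contributes +1 756 200 mm⁴
Total I = 5 707 580 mm⁴.
Extreme fibre distance c = 62.07895 mm; S = I/c = 91940.67 mm³.

S_y ≈ 9.1941 × 10⁴ mm³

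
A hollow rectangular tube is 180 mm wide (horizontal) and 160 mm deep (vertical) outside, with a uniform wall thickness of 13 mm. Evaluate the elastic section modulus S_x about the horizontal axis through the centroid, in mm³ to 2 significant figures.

Split into non-overlapping primitives; take the origin at the lower-left of the bounding box.
Outer rectangle: 180 × 160, A = 28 800 mm², y = 80 mm, Ī = 61 440 000 mm⁴.
Inner void (subtracted): 154 × 134, A = 20 636 mm², y = 80 mm, Ī = 30 878 335 mm⁴.
By symmetry the centroid is at mid-height, ȳ = 80 mm.
All pieces are centred on the horizontal axis through the centroid, so I = ΣĪ (holes subtracted) = 30 561 665 mm⁴.
Extreme fibre distance c = 80 mm; S = I/c = 382 021 mm³.

S_x ≈ 3.8 × 10⁵ mm³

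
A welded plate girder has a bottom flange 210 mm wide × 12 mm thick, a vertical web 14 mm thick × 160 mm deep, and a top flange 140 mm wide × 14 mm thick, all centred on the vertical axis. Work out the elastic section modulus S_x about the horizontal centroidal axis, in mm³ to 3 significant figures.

Break the section into simple shapes (no overlaps), measuring from the bottom-left corner of the bounding box.
Bottom plate: 210 × 12, A = 2 520 mm², y = 6 mm, Ī = 30 240 mm⁴.
Web plate: 14 × 160, A = 2 240 mm², y = 92 mm, Ī = 4 778 667 mm⁴.
Top plate: 140 × 14, A = 1 960 mm², y = 179 mm, Ī = 32 013 mm⁴.
Centroid: ȳ = ΣA·y / ΣA = 85.125 mm.
Transfer each piece to the horizontal centroidal axis using Ī + A·d² with d = y − 85.125:
  bottom plate: d = -79.125 mm → contributes +15 807 369 mm⁴
  web plate: d = 6.875 mm → contributes +4 884 542 mm⁴
  top plate: d = 93.875 mm → contributes +17 304 544 mm⁴
Total I = 37 996 455 mm⁴.
Extreme fibre distance c = 100.88 mm; S = I/c = 376 669 mm³.

S_x ≈ 3.77 × 10⁵ mm³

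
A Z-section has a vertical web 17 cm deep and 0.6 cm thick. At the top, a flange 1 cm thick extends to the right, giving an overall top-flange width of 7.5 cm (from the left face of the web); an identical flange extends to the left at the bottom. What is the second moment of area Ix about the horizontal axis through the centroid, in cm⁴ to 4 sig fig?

Ix ≈ 1130 cm⁴

Treat the section as a set of non-overlapping primitives; coordinates are from the bounding-box lower-left.
Web: 0.6 × 17, A = 10.2 cm², y = 8.5 cm, Ī = 245.65 cm⁴.
Top flange (beyond web): 6.9 × 1, A = 6.9 cm², y = 16.5 cm, Ī = 0.575 cm⁴.
Bottom flange (beyond web): 6.9 × 1, A = 6.9 cm², y = 0.5 cm, Ī = 0.575 cm⁴.
Centroid: ȳ = ΣA·y / ΣA = 8.5 cm.
Transfer each piece to the horizontal axis through the centroid using Ī + A·d² with d = y − 8.5:
  web: d = 0 cm → contributes +245.65 cm⁴
  top flange (beyond web): d = 8 cm → contributes +442.175 cm⁴
  bottom flange (beyond web): d = -8 cm → contributes +442.175 cm⁴
Total I = 1 130 cm⁴.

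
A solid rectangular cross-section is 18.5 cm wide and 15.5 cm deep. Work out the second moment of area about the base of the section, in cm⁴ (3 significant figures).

I_base ≈ 2.30 × 10⁴ cm⁴

The section: 18.5 × 15.5, A = 286.75 cm², y = 7.75 cm, Ī = 5 741 cm⁴.
Transfer it to a horizontal axis along the bottom face using Ī + A·d² with d = y − 0:
  the section: d = 7.75 cm → contributes +22 964 cm⁴
Total I = 22 964 cm⁴.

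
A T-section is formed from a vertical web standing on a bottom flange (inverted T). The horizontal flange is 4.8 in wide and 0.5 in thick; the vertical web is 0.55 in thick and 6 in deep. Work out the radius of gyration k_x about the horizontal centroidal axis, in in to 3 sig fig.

k_x ≈ 2.08 in

Decompose the section into non-overlapping parts with the origin at the bottom-left of its bounding rectangle.
Flange: 4.8 × 0.5, A = 2.4 in², y = 0.25 in, Ī = 0.05 in⁴.
Web: 0.55 × 6, A = 3.3 in², y = 3.5 in, Ī = 9.9 in⁴.
Centroid: ȳ = ΣA·y / ΣA = 2.1316 in.
Transfer each piece to the horizontal centroidal axis using Ī + A·d² with d = y − 2.1316:
  flange: d = -1.8816 in → contributes +8.5468 in⁴
  web: d = 1.3684 in → contributes +16.08 in⁴
Total I = 24.626 in⁴.
Radius of gyration: k = √(I/A) = √(24.626 / 5.7) = 2.0786 in.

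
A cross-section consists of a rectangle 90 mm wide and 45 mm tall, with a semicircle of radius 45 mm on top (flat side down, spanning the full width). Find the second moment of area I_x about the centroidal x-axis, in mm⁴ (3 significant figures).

I_x ≈ 4.22 × 10⁶ mm⁴

Treat the section as a set of non-overlapping primitives; coordinates are from the bounding-box lower-left.
Rectangular body: 90 × 45, A = 4 050 mm², y = 22.5 mm, Ī = 683 438 mm⁴.
Semicircular cap: semicircle r = 45, A = 3180.9 mm², y = 64.099 mm, Ī = 450 072 mm⁴.
Centroid: ȳ = ΣA·y / ΣA = 40.799 mm.
Transfer each piece to the centroidal x-axis using Ī + A·d² with d = y − 40.799:
  rectangular body: d = -18.299 mm → contributes +2 039 632 mm⁴
  semicircular cap: d = 23.299 mm → contributes +2 176 832 mm⁴
Total I = 4 216 464 mm⁴.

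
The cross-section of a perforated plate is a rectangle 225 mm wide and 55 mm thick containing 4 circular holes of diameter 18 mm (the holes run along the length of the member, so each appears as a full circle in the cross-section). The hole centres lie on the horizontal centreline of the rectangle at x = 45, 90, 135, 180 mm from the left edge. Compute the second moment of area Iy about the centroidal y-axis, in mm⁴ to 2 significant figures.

Treat the section as a set of non-overlapping primitives; coordinates are from the bounding-box lower-left.
Plate: 225 × 55, A = 12 375 mm², x = 112.5 mm, Ī = 52 207 031 mm⁴.
Hole 1 (subtracted): ⌀18, A = 254.5 mm², x = 45 mm, Ī = 5 153 mm⁴.
Hole 2 (subtracted): ⌀18, A = 254.5 mm², x = 90 mm, Ī = 5 153 mm⁴.
Hole 3 (subtracted): ⌀18, A = 254.5 mm², x = 135 mm, Ī = 5 153 mm⁴.
Hole 4 (subtracted): ⌀18, A = 254.5 mm², x = 180 mm, Ī = 5 153 mm⁴.
By symmetry the centroid is at mid-width, x̄ = 112.5 mm.
Transfer each piece to the centroidal y-axis using Ī + A·d² with d = x − 112.5:
  plate: d = 0 mm → contributes +52 207 031 mm⁴
  hole 1: d = -67.5 mm → contributes −1 164 577 mm⁴
  hole 2: d = -22.5 mm → contributes −133 978 mm⁴
  hole 3: d = 22.5 mm → contributes −133 978 mm⁴
  hole 4: d = 67.5 mm → contributes −1 164 577 mm⁴
Total I = 49 609 921 mm⁴.

Iy ≈ 5.0 × 10⁷ mm⁴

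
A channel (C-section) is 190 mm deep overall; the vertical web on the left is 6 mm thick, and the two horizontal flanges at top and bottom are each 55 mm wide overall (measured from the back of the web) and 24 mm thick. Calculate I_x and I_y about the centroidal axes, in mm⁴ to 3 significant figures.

I_x ≈ 1.97 × 10⁷ mm⁴, I_y ≈ 1.05 × 10⁶ mm⁴

Split into non-overlapping primitives; take the origin at the lower-left of the bounding box.
Web: 6 × 190, A = 1 140 mm², y = 95 mm, Ī = 3 429 500 mm⁴.
Top flange (beyond web): 49 × 24, A = 1 176 mm², y = 178 mm, Ī = 56 448 mm⁴.
Bottom flange (beyond web): 49 × 24, A = 1 176 mm², y = 12 mm, Ī = 56 448 mm⁴.
By symmetry the centroid is at mid-height, ȳ = 95 mm.
Transfer each piece to the centroidal x-axis using Ī + A·d² with d = y − 95:
  web: d = 0 mm → contributes +3 429 500 mm⁴
  top flange (beyond web): d = 83 mm → contributes +8 157 912 mm⁴
  bottom flange (beyond web): d = -83 mm → contributes +8 157 912 mm⁴
Total I = 19 745 324 mm⁴.
For the y-axis: x̄ = 21.522 mm.
Repeating about the centroidal y-axis gives I_y = 1 054 691 mm⁴.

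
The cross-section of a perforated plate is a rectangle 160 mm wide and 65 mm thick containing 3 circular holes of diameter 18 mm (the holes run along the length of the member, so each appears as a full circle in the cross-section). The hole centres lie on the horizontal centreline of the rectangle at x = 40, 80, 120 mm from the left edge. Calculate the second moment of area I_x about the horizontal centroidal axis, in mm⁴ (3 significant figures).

Split into non-overlapping primitives; take the origin at the lower-left of the bounding box.
Plate: 160 × 65, A = 10 400 mm², y = 32.5 mm, Ī = 3 661 667 mm⁴.
Hole 1 (subtracted): ⌀18, A = 254.47 mm², y = 32.5 mm, Ī = 5 153 mm⁴.
Hole 2 (subtracted): ⌀18, A = 254.47 mm², y = 32.5 mm, Ī = 5 153 mm⁴.
Hole 3 (subtracted): ⌀18, A = 254.47 mm², y = 32.5 mm, Ī = 5 153 mm⁴.
By symmetry the centroid is at mid-height, ȳ = 32.5 mm.
All pieces are centred on the horizontal centroidal axis, so I = ΣĪ (holes subtracted) = 3 646 208 mm⁴.

I_x ≈ 3.65 × 10⁶ mm⁴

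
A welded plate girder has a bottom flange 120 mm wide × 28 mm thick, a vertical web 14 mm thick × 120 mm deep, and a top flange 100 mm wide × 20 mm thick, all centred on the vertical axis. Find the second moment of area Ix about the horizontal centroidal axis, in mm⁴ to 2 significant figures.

Ix ≈ 2.9 × 10⁷ mm⁴

Split into non-overlapping primitives; take the origin at the lower-left of the bounding box.
Bottom plate: 120 × 28, A = 3 360 mm², y = 14 mm, Ī = 219 520 mm⁴.
Web plate: 14 × 120, A = 1 680 mm², y = 88 mm, Ī = 2 016 000 mm⁴.
Top plate: 100 × 20, A = 2 000 mm², y = 158 mm, Ī = 66 667 mm⁴.
Centroid: ȳ = ΣA·y / ΣA = 72.57 mm.
Transfer each piece to the horizontal centroidal axis using Ī + A·d² with d = y − 72.57:
  bottom plate: d = -58.57 mm → contributes +11 745 099 mm⁴
  web plate: d = 15.43 mm → contributes +2 416 077 mm⁴
  top plate: d = 85.43 mm → contributes +14 663 858 mm⁴
Total I = 28 825 034 mm⁴.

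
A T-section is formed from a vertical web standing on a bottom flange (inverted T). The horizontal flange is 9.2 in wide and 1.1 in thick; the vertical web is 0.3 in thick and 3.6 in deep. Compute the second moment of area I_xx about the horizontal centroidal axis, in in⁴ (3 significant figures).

I_xx ≈ 7.58 in⁴

Decompose the section into non-overlapping parts with the origin at the bottom-left of its bounding rectangle.
Flange: 9.2 × 1.1, A = 10.12 in², y = 0.55 in, Ī = 1.0204 in⁴.
Web: 0.3 × 3.6, A = 1.08 in², y = 2.9 in, Ī = 1.1664 in⁴.
Centroid: ȳ = ΣA·y / ΣA = 0.77661 in.
Transfer each piece to the horizontal centroidal axis using Ī + A·d² with d = y − 0.77661:
  flange: d = -0.22661 in → contributes +1.5401 in⁴
  web: d = 2.1234 in → contributes +6.0359 in⁴
Total I = 7.576 in⁴.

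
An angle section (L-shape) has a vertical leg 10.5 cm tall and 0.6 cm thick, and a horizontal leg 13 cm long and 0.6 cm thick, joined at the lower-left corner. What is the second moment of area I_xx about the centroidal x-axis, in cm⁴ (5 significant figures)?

I_xx ≈ 141.69 cm⁴

Split into non-overlapping primitives; take the origin at the lower-left of the bounding box.
Vertical leg: 0.6 × 10.5, A = 6.3 cm², y = 5.25 cm, Ī = 57.88125 cm⁴.
Horizontal leg (remainder): 12.4 × 0.6, A = 7.44 cm², y = 0.3 cm, Ī = 0.2232 cm⁴.
Centroid: ȳ = ΣA·y / ΣA = 2.569651 cm.
Transfer each piece to the centroidal x-axis using Ī + A·d² with d = y − 2.569651:
  vertical leg: d = 2.680349 cm → contributes +103.1422 cm⁴
  horizontal leg (remainder): d = -2.269651 cm → contributes +38.54898 cm⁴
Total I = 141.6911 cm⁴.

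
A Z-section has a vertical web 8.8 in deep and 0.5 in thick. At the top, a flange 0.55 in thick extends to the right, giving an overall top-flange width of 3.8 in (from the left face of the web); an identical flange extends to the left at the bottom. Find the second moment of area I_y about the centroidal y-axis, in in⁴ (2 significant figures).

Treat the section as a set of non-overlapping primitives; coordinates are from the bounding-box lower-left.
Web: 0.5 × 8.8, A = 4.4 in², x = 3.55 in, Ī = 0.09167 in⁴.
Top flange (beyond web): 3.3 × 0.55, A = 1.815 in², x = 5.45 in, Ī = 1.647 in⁴.
Bottom flange (beyond web): 3.3 × 0.55, A = 1.815 in², x = 1.65 in, Ī = 1.647 in⁴.
Centroid: x̄ = ΣA·x / ΣA = 3.55 in.
Transfer each piece to the centroidal y-axis using Ī + A·d² with d = x − 3.55:
  web: d = 0 in → contributes +0.09167 in⁴
  top flange (beyond web): d = 1.9 in → contributes +8.199 in⁴
  bottom flange (beyond web): d = -1.9 in → contributes +8.199 in⁴
Total I = 16.49 in⁴.

I_y ≈ 16 in⁴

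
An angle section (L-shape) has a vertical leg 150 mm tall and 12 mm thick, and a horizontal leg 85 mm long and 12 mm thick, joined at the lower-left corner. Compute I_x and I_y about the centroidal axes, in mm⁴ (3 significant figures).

I_x ≈ 6.19 × 10⁶ mm⁴, I_y ≈ 1.47 × 10⁶ mm⁴

Treat the section as a set of non-overlapping primitives; coordinates are from the bounding-box lower-left.
Vertical leg: 12 × 150, A = 1 800 mm², y = 75 mm, Ī = 3 375 000 mm⁴.
Horizontal leg (remainder): 73 × 12, A = 876 mm², y = 6 mm, Ī = 10 512 mm⁴.
Centroid: ȳ = ΣA·y / ΣA = 52.413 mm.
Transfer each piece to the centroidal x-axis using Ī + A·d² with d = y − 52.413:
  vertical leg: d = 22.587 mm → contributes +4 293 347 mm⁴
  horizontal leg (remainder): d = -46.413 mm → contributes +1 897 526 mm⁴
Total I = 6 190 873 mm⁴.
For the y-axis: x̄ = 19.913 mm.
Repeating about the centroidal y-axis gives I_y = 1 474 928 mm⁴.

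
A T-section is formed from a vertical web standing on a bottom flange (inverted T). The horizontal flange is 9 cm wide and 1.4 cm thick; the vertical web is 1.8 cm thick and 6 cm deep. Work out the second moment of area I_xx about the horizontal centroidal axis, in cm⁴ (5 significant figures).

I_xx ≈ 114.07 cm⁴

Split into non-overlapping primitives; take the origin at the lower-left of the bounding box.
Flange: 9 × 1.4, A = 12.6 cm², y = 0.7 cm, Ī = 2.058 cm⁴.
Web: 1.8 × 6, A = 10.8 cm², y = 4.4 cm, Ī = 32.4 cm⁴.
Centroid: ȳ = ΣA·y / ΣA = 2.407692 cm.
Transfer each piece to the horizontal centroidal axis using Ī + A·d² with d = y − 2.407692:
  flange: d = -1.707692 cm → contributes +38.80228 cm⁴
  web: d = 1.992308 cm → contributes +75.26833 cm⁴
Total I = 114.0706 cm⁴.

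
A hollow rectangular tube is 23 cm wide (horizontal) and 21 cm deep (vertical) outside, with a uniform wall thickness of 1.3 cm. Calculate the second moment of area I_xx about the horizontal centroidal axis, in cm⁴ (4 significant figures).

I_xx ≈ 7160 cm⁴

Split into non-overlapping primitives; take the origin at the lower-left of the bounding box.
Outer rectangle: 23 × 21, A = 483 cm², y = 10.5 cm, Ī = 17750.3 cm⁴.
Inner void (subtracted): 20.4 × 18.4, A = 375.36 cm², y = 10.5 cm, Ī = 10590.2 cm⁴.
By symmetry the centroid is at mid-height, ȳ = 10.5 cm.
All pieces are centred on the horizontal centroidal axis, so I = ΣĪ (holes subtracted) = 7160.09 cm⁴.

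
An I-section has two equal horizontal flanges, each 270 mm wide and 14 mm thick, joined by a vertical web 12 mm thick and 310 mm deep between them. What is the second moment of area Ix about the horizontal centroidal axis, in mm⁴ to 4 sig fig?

Ix ≈ 2.283 × 10⁸ mm⁴

Decompose the section into non-overlapping parts with the origin at the bottom-left of its bounding rectangle.
Bottom flange: 270 × 14, A = 3 780 mm², y = 7 mm, Ī = 61 740 mm⁴.
Web: 12 × 310, A = 3 720 mm², y = 169 mm, Ī = 29 791 000 mm⁴.
Top flange: 270 × 14, A = 3 780 mm², y = 331 mm, Ī = 61 740 mm⁴.
By symmetry the centroid is at mid-height, ȳ = 169 mm.
Transfer each piece to the horizontal centroidal axis using Ī + A·d² with d = y − 169:
  bottom flange: d = -162 mm → contributes +99 264 060 mm⁴
  web: d = 0 mm → contributes +29 791 000 mm⁴
  top flange: d = 162 mm → contributes +99 264 060 mm⁴
Total I = 228 319 120 mm⁴.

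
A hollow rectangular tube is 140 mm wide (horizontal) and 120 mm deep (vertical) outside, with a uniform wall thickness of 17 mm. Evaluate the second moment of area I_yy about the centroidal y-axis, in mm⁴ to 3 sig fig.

Split into non-overlapping primitives; take the origin at the lower-left of the bounding box.
Outer rectangle: 140 × 120, A = 16 800 mm², x = 70 mm, Ī = 27 440 000 mm⁴.
Inner void (subtracted): 106 × 86, A = 9 116 mm², x = 70 mm, Ī = 8 535 615 mm⁴.
By symmetry the centroid is at mid-width, x̄ = 70 mm.
All pieces are centred on the centroidal y-axis, so I = ΣĪ (holes subtracted) = 18 904 385 mm⁴.

I_yy ≈ 1.89 × 10⁷ mm⁴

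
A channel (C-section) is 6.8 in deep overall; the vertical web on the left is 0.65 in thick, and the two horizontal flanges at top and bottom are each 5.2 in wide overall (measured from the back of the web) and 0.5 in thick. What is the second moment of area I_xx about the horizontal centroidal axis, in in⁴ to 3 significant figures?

I_xx ≈ 62.3 in⁴

Treat the section as a set of non-overlapping primitives; coordinates are from the bounding-box lower-left.
Web: 0.65 × 6.8, A = 4.42 in², y = 3.4 in, Ī = 17.032 in⁴.
Top flange (beyond web): 4.55 × 0.5, A = 2.275 in², y = 6.55 in, Ī = 0.047396 in⁴.
Bottom flange (beyond web): 4.55 × 0.5, A = 2.275 in², y = 0.25 in, Ī = 0.047396 in⁴.
By symmetry the centroid is at mid-height, ȳ = 3.4 in.
Transfer each piece to the horizontal centroidal axis using Ī + A·d² with d = y − 3.4:
  web: d = 0 in → contributes +17.032 in⁴
  top flange (beyond web): d = 3.15 in → contributes +22.621 in⁴
  bottom flange (beyond web): d = -3.15 in → contributes +22.621 in⁴
Total I = 62.274 in⁴.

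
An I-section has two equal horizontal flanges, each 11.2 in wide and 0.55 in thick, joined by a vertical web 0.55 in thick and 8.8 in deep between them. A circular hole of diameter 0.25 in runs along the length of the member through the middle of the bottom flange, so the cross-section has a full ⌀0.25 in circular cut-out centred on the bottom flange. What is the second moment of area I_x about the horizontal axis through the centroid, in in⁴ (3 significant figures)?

Treat the section as a set of non-overlapping primitives; coordinates are from the bounding-box lower-left.
Bottom flange: 11.2 × 0.55, A = 6.16 in², y = 0.275 in, Ī = 0.15528 in⁴.
Web: 0.55 × 8.8, A = 4.84 in², y = 4.95 in, Ī = 31.234 in⁴.
Top flange: 11.2 × 0.55, A = 6.16 in², y = 9.625 in, Ī = 0.15528 in⁴.
Hole (subtracted): ⌀0.25, A = 0.049087 in², y = 0.275 in, Ī = 0.00019175 in⁴.
Centroid: ȳ = ΣA·y / ΣA = 4.9634 in.
Transfer each piece to the horizontal axis through the centroid using Ī + A·d² with d = y − 4.9634:
  bottom flange: d = -4.6884 in → contributes +135.56 in⁴
  web: d = -0.013412 in → contributes +31.235 in⁴
  top flange: d = 4.6616 in → contributes +134.01 in⁴
  hole: d = -4.6884 in → contributes −1.0792 in⁴
Total I = 299.73 in⁴.

I_x ≈ 300 in⁴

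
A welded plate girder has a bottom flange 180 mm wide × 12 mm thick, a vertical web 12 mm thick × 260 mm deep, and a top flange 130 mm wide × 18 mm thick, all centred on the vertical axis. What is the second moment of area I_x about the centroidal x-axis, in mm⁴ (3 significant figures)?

I_x ≈ 1.03 × 10⁸ mm⁴

Split into non-overlapping primitives; take the origin at the lower-left of the bounding box.
Bottom plate: 180 × 12, A = 2 160 mm², y = 6 mm, Ī = 25 920 mm⁴.
Web plate: 12 × 260, A = 3 120 mm², y = 142 mm, Ī = 17 576 000 mm⁴.
Top plate: 130 × 18, A = 2 340 mm², y = 281 mm, Ī = 63 180 mm⁴.
Centroid: ȳ = ΣA·y / ΣA = 146.13 mm.
Transfer each piece to the centroidal x-axis using Ī + A·d² with d = y − 146.13:
  bottom plate: d = -140.13 mm → contributes +42 442 916 mm⁴
  web plate: d = -4.1339 mm → contributes +17 629 317 mm⁴
  top plate: d = 134.87 mm → contributes +42 625 150 mm⁴
Total I = 102 697 383 mm⁴.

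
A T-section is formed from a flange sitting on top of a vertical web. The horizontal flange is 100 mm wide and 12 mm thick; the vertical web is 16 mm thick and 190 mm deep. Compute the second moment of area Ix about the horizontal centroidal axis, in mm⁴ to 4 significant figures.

Ix ≈ 1.794 × 10⁷ mm⁴

Split into non-overlapping primitives; take the origin at the lower-left of the bounding box.
Flange: 100 × 12, A = 1 200 mm², y = 196 mm, Ī = 14 400 mm⁴.
Web: 16 × 190, A = 3 040 mm², y = 95 mm, Ī = 9 145 333 mm⁴.
Centroid: ȳ = ΣA·y / ΣA = 123.585 mm.
Transfer each piece to the horizontal centroidal axis using Ī + A·d² with d = y − 123.585:
  flange: d = 72.4151 mm → contributes +6 307 135 mm⁴
  web: d = -28.5849 mm → contributes +11 629 308 mm⁴
Total I = 17 936 443 mm⁴.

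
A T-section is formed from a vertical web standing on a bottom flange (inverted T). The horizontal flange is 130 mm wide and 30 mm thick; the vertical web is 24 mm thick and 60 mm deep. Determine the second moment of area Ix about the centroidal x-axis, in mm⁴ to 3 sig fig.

Split into non-overlapping primitives; take the origin at the lower-left of the bounding box.
Flange: 130 × 30, A = 3 900 mm², y = 15 mm, Ī = 292 500 mm⁴.
Web: 24 × 60, A = 1 440 mm², y = 60 mm, Ī = 432 000 mm⁴.
Centroid: ȳ = ΣA·y / ΣA = 27.135 mm.
Transfer each piece to the centroidal x-axis using Ī + A·d² with d = y − 27.135:
  flange: d = -12.135 mm → contributes +866 791 mm⁴
  web: d = 32.865 mm → contributes +1 987 372 mm⁴
Total I = 2 854 163 mm⁴.

Ix ≈ 2.85 × 10⁶ mm⁴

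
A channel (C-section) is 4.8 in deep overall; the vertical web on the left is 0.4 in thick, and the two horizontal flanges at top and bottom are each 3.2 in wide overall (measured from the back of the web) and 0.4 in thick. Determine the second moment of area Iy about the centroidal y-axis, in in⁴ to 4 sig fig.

Iy ≈ 4.136 in⁴

Break the section into simple shapes (no overlaps), measuring from the bottom-left corner of the bounding box.
Web: 0.4 × 4.8, A = 1.92 in², x = 0.2 in, Ī = 0.0256 in⁴.
Top flange (beyond web): 2.8 × 0.4, A = 1.12 in², x = 1.8 in, Ī = 0.731733 in⁴.
Bottom flange (beyond web): 2.8 × 0.4, A = 1.12 in², x = 1.8 in, Ī = 0.731733 in⁴.
Centroid: x̄ = ΣA·x / ΣA = 1.06154 in.
Transfer each piece to the centroidal y-axis using Ī + A·d² with d = x − 1.06154:
  web: d = -0.861538 in → contributes +1.45072 in⁴
  top flange (beyond web): d = 0.738462 in → contributes +1.3425 in⁴
  bottom flange (beyond web): d = 0.738462 in → contributes +1.3425 in⁴
Total I = 4.13571 in⁴.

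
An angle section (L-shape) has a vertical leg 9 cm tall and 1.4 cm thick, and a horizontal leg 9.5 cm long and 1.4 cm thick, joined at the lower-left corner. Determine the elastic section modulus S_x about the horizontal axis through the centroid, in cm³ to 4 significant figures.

Decompose the section into non-overlapping parts with the origin at the bottom-left of its bounding rectangle.
Vertical leg: 1.4 × 9, A = 12.6 cm², y = 4.5 cm, Ī = 85.05 cm⁴.
Horizontal leg (remainder): 8.1 × 1.4, A = 11.34 cm², y = 0.7 cm, Ī = 1.8522 cm⁴.
Centroid: ȳ = ΣA·y / ΣA = 2.7 cm.
Transfer each piece to the horizontal axis through the centroid using Ī + A·d² with d = y − 2.7:
  vertical leg: d = 1.8 cm → contributes +125.874 cm⁴
  horizontal leg (remainder): d = -2 cm → contributes +47.2122 cm⁴
Total I = 173.086 cm⁴.
Extreme fibre distance c = 6.3 cm; S = I/c = 27.474 cm³.

S_x ≈ 27.47 cm³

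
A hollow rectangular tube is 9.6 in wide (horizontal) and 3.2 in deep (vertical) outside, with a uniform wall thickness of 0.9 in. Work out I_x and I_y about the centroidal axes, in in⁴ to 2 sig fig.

I_x ≈ 24 in⁴, I_y ≈ 180 in⁴

Split into non-overlapping primitives; take the origin at the lower-left of the bounding box.
Outer rectangle: 9.6 × 3.2, A = 30.72 in², y = 1.6 in, Ī = 26.21 in⁴.
Inner void (subtracted): 7.8 × 1.4, A = 10.92 in², y = 1.6 in, Ī = 1.784 in⁴.
By symmetry the centroid is at mid-height, ȳ = 1.6 in.
All pieces are centred on the centroidal x-axis, so I = ΣĪ (holes subtracted) = 24.43 in⁴.
Repeating about the centroidal y-axis gives I_y = 180.6 in⁴.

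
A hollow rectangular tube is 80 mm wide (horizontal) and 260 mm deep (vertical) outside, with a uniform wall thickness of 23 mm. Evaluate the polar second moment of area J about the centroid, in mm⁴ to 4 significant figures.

J ≈ 9.980 × 10⁷ mm⁴

Decompose the section into non-overlapping parts with the origin at the bottom-left of its bounding rectangle.
Outer rectangle: 80 × 260, A = 20 800 mm², y = 130 mm, Ī = 117 173 333 mm⁴.
Inner void (subtracted): 34 × 214, A = 7 276 mm², y = 130 mm, Ī = 27 767 641 mm⁴.
By symmetry the centroid is at mid-height, ȳ = 130 mm.
All pieces are centred on the centroidal x-axis, so I = ΣĪ (holes subtracted) = 89 405 692 mm⁴.
Repeating about the centroidal y-axis gives I_y = 10 392 412 mm⁴.
Polar second moment: J = I_x + I_y = 99 798 104 mm⁴.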